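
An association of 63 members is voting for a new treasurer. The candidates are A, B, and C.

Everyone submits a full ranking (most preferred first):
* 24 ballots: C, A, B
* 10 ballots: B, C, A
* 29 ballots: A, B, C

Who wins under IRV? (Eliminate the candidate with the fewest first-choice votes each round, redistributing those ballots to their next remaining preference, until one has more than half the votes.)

Round 1: A 29, B 10, C 24. B eliminated.
Round 2: A 29, C 34. C has a majority (≥32).

C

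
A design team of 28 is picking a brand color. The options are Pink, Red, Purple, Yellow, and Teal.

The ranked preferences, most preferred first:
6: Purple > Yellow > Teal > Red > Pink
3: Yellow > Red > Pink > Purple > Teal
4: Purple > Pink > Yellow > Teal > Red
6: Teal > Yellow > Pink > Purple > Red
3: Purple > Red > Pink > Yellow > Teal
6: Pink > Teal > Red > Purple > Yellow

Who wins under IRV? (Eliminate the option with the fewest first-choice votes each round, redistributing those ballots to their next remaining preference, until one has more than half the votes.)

Pink

Round 1: Pink 6, Red 0, Purple 13, Yellow 3, Teal 6. Red eliminated.
Round 2: Pink 6, Purple 13, Yellow 3, Teal 6. Yellow eliminated.
Round 3: Pink 9, Purple 13, Teal 6. Teal eliminated.
Round 4: Pink 15, Purple 13. Pink has a majority (≥15).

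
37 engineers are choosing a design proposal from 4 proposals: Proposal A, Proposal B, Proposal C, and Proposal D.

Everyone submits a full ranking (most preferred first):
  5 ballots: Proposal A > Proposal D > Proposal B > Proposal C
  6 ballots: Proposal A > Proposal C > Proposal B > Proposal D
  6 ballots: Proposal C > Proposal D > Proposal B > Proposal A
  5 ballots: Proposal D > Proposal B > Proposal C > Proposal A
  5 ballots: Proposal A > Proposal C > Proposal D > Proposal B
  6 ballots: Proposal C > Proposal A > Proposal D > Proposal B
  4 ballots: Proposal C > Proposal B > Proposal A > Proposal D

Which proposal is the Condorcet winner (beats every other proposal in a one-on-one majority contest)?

Proposal C vs Proposal A: 21–16
Proposal C vs Proposal B: 27–10
Proposal C vs Proposal D: 27–10
Proposal C beats every other proposal.

Proposal C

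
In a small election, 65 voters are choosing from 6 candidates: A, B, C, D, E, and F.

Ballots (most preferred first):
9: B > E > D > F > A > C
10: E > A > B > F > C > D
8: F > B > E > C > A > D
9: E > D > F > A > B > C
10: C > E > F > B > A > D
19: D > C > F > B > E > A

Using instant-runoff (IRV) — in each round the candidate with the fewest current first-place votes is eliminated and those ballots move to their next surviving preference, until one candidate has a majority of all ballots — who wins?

Round 1: A 0, B 9, C 10, D 19, E 19, F 8. A eliminated.
Round 2: B 9, C 10, D 19, E 19, F 8. F eliminated.
Round 3: B 17, C 10, D 19, E 19. C eliminated.
Round 4: B 17, D 19, E 29. B eliminated.
Round 5: D 19, E 46. E has a majority (≥33).

E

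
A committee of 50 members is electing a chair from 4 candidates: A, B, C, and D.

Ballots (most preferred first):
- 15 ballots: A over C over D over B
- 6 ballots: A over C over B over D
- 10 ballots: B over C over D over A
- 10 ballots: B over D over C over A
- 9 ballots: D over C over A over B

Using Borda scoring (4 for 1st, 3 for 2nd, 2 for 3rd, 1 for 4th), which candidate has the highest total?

A: 15×4 + 6×4 + 10×1 + 10×1 + 9×2 = 122
B: 15×1 + 6×2 + 10×4 + 10×4 + 9×1 = 116
C: 15×3 + 6×3 + 10×3 + 10×2 + 9×3 = 140
D: 15×2 + 6×1 + 10×2 + 10×3 + 9×4 = 122

C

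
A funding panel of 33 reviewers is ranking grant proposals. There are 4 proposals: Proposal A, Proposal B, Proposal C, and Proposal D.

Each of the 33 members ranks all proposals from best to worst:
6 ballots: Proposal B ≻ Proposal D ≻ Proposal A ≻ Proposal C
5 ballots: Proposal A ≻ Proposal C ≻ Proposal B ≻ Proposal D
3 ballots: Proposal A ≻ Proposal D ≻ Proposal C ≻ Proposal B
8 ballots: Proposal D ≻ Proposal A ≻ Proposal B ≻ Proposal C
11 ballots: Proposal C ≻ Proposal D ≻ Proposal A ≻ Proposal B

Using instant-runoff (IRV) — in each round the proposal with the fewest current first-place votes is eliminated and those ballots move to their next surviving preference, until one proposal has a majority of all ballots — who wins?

Round 1: Proposal A 8, Proposal B 6, Proposal C 11, Proposal D 8. Proposal B eliminated.
Round 2: Proposal A 8, Proposal C 11, Proposal D 14. Proposal A eliminated.
Round 3: Proposal C 16, Proposal D 17. Proposal D has a majority (≥17).

Proposal D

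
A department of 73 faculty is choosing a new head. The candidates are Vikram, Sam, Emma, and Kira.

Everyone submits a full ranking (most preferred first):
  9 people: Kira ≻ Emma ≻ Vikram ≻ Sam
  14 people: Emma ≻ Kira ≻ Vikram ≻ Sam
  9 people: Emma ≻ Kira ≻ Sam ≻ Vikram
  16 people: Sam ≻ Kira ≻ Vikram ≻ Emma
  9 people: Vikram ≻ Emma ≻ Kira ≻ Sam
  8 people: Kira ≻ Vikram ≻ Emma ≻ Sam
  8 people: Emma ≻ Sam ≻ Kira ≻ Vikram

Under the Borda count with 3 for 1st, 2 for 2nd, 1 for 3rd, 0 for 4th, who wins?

Vikram: 9×1 + 14×1 + 9×0 + 16×1 + 9×3 + 8×2 + 8×0 = 82
Sam: 9×0 + 14×0 + 9×1 + 16×3 + 9×0 + 8×0 + 8×2 = 73
Emma: 9×2 + 14×3 + 9×3 + 16×0 + 9×2 + 8×1 + 8×3 = 137
Kira: 9×3 + 14×2 + 9×2 + 16×2 + 9×1 + 8×3 + 8×1 = 146

Kira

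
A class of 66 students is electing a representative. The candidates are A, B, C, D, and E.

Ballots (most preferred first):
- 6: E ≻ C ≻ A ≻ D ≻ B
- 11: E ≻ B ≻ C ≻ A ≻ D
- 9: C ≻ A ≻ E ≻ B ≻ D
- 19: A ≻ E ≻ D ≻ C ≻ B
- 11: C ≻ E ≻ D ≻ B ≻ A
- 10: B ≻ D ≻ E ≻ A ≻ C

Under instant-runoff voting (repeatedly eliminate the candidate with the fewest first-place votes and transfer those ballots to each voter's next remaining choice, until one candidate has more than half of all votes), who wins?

Round 1: A 19, B 10, C 20, D 0, E 17. D eliminated.
Round 2: A 19, B 10, C 20, E 17. B eliminated.
Round 3: A 19, C 20, E 27. A eliminated.
Round 4: C 20, E 46. E has a majority (≥34).

E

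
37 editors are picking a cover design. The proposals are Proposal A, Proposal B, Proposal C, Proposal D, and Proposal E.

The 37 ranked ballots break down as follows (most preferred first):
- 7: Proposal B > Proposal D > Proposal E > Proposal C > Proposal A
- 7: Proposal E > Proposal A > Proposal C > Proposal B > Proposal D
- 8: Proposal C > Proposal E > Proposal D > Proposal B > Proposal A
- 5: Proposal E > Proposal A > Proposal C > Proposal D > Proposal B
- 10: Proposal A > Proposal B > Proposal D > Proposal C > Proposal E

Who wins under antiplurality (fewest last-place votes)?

Proposal C

Last-place votes: Proposal A 15, Proposal B 5, Proposal C 0, Proposal D 7, Proposal E 10.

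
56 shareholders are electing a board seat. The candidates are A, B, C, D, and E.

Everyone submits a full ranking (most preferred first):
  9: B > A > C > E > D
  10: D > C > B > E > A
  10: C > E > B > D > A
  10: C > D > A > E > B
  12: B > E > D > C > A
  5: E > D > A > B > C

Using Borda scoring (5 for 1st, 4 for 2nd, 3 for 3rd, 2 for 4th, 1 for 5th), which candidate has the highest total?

A: 9×4 + 10×1 + 10×1 + 10×3 + 12×1 + 5×3 = 113
B: 9×5 + 10×3 + 10×3 + 10×1 + 12×5 + 5×2 = 185
C: 9×3 + 10×4 + 10×5 + 10×5 + 12×2 + 5×1 = 196
D: 9×1 + 10×5 + 10×2 + 10×4 + 12×3 + 5×4 = 175
E: 9×2 + 10×2 + 10×4 + 10×2 + 12×4 + 5×5 = 171

C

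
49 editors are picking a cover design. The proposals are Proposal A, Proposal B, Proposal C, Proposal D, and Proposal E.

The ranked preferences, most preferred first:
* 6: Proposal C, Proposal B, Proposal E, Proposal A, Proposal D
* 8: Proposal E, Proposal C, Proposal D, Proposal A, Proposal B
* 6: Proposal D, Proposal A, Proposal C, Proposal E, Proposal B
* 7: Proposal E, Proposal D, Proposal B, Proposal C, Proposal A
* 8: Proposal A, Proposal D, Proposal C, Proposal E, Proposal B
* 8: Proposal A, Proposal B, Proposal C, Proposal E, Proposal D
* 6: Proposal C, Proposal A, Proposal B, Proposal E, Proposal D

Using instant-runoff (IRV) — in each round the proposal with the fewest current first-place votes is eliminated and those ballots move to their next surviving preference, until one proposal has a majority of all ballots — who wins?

Proposal A

Round 1: Proposal A 16, Proposal B 0, Proposal C 12, Proposal D 6, Proposal E 15. Proposal B eliminated.
Round 2: Proposal A 16, Proposal C 12, Proposal D 6, Proposal E 15. Proposal D eliminated.
Round 3: Proposal A 22, Proposal C 12, Proposal E 15. Proposal C eliminated.
Round 4: Proposal A 28, Proposal E 21. Proposal A has a majority (≥25).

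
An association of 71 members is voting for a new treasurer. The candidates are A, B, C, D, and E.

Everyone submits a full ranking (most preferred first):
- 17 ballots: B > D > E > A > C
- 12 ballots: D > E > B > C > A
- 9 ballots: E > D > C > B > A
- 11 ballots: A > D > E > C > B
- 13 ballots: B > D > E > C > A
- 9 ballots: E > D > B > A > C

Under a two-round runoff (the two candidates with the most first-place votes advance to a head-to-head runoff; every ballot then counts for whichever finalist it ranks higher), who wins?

Round 1 first-place votes: A 11, B 30, C 0, D 12, E 18. B and E advance.
Runoff: B is ranked above E on 30 ballots, E above B on 41.

E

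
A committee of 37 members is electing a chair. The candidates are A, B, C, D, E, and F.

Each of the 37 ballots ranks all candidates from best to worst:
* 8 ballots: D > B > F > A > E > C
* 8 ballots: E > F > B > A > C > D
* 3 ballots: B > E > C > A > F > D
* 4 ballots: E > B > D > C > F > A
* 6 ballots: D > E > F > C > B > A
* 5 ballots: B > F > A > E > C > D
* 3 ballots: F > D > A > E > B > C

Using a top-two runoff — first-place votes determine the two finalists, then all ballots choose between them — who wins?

E

Round 1 first-place votes: A 0, B 8, C 0, D 14, E 12, F 3. D and E advance.
Runoff: D is ranked above E on 17 ballots, E above D on 20.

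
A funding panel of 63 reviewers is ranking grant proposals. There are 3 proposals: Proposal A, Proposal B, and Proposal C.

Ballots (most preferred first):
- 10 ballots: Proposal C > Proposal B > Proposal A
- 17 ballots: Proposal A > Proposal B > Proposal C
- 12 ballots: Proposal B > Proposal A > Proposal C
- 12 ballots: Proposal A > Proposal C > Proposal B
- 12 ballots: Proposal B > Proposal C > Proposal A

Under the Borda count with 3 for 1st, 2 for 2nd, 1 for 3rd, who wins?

Proposal A: 10×1 + 17×3 + 12×2 + 12×3 + 12×1 = 133
Proposal B: 10×2 + 17×2 + 12×3 + 12×1 + 12×3 = 138
Proposal C: 10×3 + 17×1 + 12×1 + 12×2 + 12×2 = 107

Proposal B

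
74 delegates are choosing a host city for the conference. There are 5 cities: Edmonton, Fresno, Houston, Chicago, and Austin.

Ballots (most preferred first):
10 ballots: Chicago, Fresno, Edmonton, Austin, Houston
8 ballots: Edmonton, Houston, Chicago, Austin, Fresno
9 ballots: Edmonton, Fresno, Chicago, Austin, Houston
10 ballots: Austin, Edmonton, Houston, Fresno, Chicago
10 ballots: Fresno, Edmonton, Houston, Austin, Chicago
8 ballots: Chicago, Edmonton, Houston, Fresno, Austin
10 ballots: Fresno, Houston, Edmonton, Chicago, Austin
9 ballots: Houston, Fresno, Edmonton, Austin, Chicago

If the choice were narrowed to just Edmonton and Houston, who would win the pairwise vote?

Edmonton is ranked above Houston on 55 ballots; Houston above Edmonton on 19.

Edmonton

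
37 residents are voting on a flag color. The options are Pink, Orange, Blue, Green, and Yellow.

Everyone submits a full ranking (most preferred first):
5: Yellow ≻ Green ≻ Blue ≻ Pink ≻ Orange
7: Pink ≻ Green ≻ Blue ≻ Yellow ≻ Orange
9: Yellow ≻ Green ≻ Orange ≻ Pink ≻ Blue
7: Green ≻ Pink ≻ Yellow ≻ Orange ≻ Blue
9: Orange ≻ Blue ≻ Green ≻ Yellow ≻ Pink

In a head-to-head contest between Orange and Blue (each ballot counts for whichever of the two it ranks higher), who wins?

Orange

Orange is ranked above Blue on 25 ballots; Blue above Orange on 12.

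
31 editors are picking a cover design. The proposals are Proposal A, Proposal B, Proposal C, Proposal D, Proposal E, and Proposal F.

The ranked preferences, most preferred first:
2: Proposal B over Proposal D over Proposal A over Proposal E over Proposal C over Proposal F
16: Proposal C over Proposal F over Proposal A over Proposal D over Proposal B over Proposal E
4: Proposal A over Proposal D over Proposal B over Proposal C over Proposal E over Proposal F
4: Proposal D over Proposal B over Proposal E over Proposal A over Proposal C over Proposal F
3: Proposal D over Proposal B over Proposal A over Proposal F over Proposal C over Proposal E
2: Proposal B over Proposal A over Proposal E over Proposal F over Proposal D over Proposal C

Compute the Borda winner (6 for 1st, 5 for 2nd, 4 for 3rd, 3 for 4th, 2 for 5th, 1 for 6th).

Proposal A

Proposal A: 2×4 + 16×4 + 4×6 + 4×3 + 3×4 + 2×5 = 130
Proposal B: 2×6 + 16×2 + 4×4 + 4×5 + 3×5 + 2×6 = 107
Proposal C: 2×2 + 16×6 + 4×3 + 4×2 + 3×2 + 2×1 = 128
Proposal D: 2×5 + 16×3 + 4×5 + 4×6 + 3×6 + 2×2 = 124
Proposal E: 2×3 + 16×1 + 4×2 + 4×4 + 3×1 + 2×4 = 57
Proposal F: 2×1 + 16×5 + 4×1 + 4×1 + 3×3 + 2×3 = 105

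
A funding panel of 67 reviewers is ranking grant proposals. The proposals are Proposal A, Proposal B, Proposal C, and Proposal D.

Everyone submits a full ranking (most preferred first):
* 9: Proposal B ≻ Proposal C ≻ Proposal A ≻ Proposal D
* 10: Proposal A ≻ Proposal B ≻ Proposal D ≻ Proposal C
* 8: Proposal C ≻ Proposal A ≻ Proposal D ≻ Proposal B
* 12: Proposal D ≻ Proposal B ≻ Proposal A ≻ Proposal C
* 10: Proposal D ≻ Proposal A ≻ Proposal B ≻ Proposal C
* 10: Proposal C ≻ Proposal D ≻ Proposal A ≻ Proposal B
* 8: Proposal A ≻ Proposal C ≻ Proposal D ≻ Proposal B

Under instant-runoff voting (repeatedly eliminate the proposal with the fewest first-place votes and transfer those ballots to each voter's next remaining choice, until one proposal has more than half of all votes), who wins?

Proposal C

Round 1: Proposal A 18, Proposal B 9, Proposal C 18, Proposal D 22. Proposal B eliminated.
Round 2: Proposal A 18, Proposal C 27, Proposal D 22. Proposal A eliminated.
Round 3: Proposal C 35, Proposal D 32. Proposal C has a majority (≥34).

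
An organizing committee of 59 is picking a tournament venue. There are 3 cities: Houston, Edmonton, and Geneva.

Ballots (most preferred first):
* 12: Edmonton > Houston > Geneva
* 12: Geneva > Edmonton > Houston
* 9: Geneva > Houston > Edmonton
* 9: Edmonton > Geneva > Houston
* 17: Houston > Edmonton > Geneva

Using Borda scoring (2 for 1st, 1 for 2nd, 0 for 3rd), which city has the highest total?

Houston: 12×1 + 12×0 + 9×1 + 9×0 + 17×2 = 55
Edmonton: 12×2 + 12×1 + 9×0 + 9×2 + 17×1 = 71
Geneva: 12×0 + 12×2 + 9×2 + 9×1 + 17×0 = 51

Edmonton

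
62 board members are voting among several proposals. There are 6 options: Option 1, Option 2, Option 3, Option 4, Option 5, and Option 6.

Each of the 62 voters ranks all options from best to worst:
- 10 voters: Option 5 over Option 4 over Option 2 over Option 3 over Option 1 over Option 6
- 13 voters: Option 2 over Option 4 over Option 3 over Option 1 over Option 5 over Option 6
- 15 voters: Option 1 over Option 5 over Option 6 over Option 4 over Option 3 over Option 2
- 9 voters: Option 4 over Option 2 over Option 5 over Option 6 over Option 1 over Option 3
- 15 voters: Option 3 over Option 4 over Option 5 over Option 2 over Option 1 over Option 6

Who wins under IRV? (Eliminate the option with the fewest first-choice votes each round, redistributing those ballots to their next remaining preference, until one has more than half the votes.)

Option 2

Round 1: Option 1 15, Option 2 13, Option 3 15, Option 4 9, Option 5 10, Option 6 0. Option 6 eliminated.
Round 2: Option 1 15, Option 2 13, Option 3 15, Option 4 9, Option 5 10. Option 4 eliminated.
Round 3: Option 1 15, Option 2 22, Option 3 15, Option 5 10. Option 5 eliminated.
Round 4: Option 1 15, Option 2 32, Option 3 15. Option 2 has a majority (≥32).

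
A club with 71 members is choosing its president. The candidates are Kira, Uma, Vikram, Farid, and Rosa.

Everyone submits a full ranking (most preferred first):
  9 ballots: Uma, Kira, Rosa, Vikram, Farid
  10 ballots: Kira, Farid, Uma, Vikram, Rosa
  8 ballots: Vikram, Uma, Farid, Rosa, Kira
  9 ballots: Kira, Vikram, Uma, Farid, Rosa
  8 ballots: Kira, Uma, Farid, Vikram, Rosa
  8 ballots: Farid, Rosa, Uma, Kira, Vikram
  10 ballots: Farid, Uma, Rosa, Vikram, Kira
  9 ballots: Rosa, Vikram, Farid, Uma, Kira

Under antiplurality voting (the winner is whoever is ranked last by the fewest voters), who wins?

Last-place votes: Kira 27, Uma 0, Vikram 8, Farid 9, Rosa 27.

Uma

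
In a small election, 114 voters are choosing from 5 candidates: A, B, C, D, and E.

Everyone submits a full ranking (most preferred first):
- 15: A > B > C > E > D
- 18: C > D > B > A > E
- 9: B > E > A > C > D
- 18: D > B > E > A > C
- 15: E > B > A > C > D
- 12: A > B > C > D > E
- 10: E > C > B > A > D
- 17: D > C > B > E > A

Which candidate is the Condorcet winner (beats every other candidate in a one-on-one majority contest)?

B

B vs A: 87–27
B vs C: 69–45
B vs D: 61–53
B vs E: 89–25
B beats every other candidate.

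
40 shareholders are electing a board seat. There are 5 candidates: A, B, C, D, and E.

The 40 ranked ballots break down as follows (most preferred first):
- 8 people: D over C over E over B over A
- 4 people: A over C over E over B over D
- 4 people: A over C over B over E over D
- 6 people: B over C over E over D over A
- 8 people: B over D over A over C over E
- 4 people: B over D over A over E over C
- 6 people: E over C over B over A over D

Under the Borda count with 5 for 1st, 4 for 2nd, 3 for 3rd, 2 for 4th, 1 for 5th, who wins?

B

A: 8×1 + 4×5 + 4×5 + 6×1 + 8×3 + 4×3 + 6×2 = 102
B: 8×2 + 4×2 + 4×3 + 6×5 + 8×5 + 4×5 + 6×3 = 144
C: 8×4 + 4×4 + 4×4 + 6×4 + 8×2 + 4×1 + 6×4 = 132
D: 8×5 + 4×1 + 4×1 + 6×2 + 8×4 + 4×4 + 6×1 = 114
E: 8×3 + 4×3 + 4×2 + 6×3 + 8×1 + 4×2 + 6×5 = 108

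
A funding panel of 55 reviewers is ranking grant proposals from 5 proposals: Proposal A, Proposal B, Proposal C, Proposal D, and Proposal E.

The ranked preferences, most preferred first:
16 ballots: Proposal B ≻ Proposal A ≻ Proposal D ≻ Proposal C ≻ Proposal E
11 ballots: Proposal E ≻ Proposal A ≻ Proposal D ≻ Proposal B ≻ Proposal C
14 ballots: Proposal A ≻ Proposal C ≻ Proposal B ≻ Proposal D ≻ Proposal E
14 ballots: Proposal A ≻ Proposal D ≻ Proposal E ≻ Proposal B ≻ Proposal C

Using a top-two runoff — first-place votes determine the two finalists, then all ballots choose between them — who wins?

Round 1 first-place votes: Proposal A 28, Proposal B 16, Proposal C 0, Proposal D 0, Proposal E 11. Proposal A and Proposal B advance.
Runoff: Proposal A is ranked above Proposal B on 39 ballots, Proposal B above Proposal A on 16.

Proposal A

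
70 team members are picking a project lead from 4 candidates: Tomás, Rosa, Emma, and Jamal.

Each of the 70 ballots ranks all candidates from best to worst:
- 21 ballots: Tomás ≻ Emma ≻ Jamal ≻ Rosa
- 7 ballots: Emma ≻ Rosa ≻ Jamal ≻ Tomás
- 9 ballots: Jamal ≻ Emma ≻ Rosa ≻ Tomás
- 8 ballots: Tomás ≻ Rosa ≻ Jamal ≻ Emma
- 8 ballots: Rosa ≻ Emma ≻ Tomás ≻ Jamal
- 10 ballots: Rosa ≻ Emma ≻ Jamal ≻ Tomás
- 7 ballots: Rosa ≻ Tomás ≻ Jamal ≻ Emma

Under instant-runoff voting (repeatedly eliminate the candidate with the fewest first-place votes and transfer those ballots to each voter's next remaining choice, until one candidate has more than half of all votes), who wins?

Round 1: Tomás 29, Rosa 25, Emma 7, Jamal 9. Emma eliminated.
Round 2: Tomás 29, Rosa 32, Jamal 9. Jamal eliminated.
Round 3: Tomás 29, Rosa 41. Rosa has a majority (≥36).

Rosa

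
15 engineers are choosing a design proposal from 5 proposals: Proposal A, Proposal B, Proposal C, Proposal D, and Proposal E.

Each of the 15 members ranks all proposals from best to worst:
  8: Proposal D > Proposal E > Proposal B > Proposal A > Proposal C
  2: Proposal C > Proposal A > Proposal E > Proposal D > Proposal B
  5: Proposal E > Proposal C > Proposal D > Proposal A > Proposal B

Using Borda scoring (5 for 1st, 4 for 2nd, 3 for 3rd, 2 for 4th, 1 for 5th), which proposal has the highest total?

Proposal E

Proposal A: 8×2 + 2×4 + 5×2 = 34
Proposal B: 8×3 + 2×1 + 5×1 = 31
Proposal C: 8×1 + 2×5 + 5×4 = 38
Proposal D: 8×5 + 2×2 + 5×3 = 59
Proposal E: 8×4 + 2×3 + 5×5 = 63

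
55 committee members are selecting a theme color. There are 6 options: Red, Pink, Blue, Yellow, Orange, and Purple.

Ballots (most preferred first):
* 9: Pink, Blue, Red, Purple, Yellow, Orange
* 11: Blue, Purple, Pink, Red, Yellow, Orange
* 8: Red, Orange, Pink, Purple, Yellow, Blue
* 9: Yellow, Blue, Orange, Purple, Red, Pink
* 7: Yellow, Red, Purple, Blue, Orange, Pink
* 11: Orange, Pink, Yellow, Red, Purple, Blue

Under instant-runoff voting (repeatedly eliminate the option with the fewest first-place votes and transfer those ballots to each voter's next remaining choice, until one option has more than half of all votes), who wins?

Blue

Round 1: Red 8, Pink 9, Blue 11, Yellow 16, Orange 11, Purple 0. Purple eliminated.
Round 2: Red 8, Pink 9, Blue 11, Yellow 16, Orange 11. Red eliminated.
Round 3: Pink 9, Blue 11, Yellow 16, Orange 19. Pink eliminated.
Round 4: Blue 20, Yellow 16, Orange 19. Yellow eliminated.
Round 5: Blue 36, Orange 19. Blue has a majority (≥28).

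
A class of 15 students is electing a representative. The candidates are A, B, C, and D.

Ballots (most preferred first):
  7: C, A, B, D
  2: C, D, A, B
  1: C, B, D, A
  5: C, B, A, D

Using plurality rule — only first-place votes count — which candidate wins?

C

First-place votes: A 0, B 0, C 15, D 0.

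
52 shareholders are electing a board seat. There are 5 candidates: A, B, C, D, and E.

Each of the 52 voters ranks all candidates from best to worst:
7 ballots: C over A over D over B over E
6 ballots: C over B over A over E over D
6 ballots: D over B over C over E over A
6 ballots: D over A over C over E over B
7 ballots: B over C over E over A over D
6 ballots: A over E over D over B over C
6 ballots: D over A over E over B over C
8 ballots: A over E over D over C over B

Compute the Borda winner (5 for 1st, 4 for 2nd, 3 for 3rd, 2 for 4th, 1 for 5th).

A

A: 7×4 + 6×3 + 6×1 + 6×4 + 7×2 + 6×5 + 6×4 + 8×5 = 184
B: 7×2 + 6×4 + 6×4 + 6×1 + 7×5 + 6×2 + 6×2 + 8×1 = 135
C: 7×5 + 6×5 + 6×3 + 6×3 + 7×4 + 6×1 + 6×1 + 8×2 = 157
D: 7×3 + 6×1 + 6×5 + 6×5 + 7×1 + 6×3 + 6×5 + 8×3 = 166
E: 7×1 + 6×2 + 6×2 + 6×2 + 7×3 + 6×4 + 6×3 + 8×4 = 138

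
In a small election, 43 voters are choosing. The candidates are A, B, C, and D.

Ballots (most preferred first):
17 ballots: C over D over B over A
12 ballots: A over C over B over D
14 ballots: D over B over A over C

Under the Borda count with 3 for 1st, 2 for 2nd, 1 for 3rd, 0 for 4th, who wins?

D

A: 17×0 + 12×3 + 14×1 = 50
B: 17×1 + 12×1 + 14×2 = 57
C: 17×3 + 12×2 + 14×0 = 75
D: 17×2 + 12×0 + 14×3 = 76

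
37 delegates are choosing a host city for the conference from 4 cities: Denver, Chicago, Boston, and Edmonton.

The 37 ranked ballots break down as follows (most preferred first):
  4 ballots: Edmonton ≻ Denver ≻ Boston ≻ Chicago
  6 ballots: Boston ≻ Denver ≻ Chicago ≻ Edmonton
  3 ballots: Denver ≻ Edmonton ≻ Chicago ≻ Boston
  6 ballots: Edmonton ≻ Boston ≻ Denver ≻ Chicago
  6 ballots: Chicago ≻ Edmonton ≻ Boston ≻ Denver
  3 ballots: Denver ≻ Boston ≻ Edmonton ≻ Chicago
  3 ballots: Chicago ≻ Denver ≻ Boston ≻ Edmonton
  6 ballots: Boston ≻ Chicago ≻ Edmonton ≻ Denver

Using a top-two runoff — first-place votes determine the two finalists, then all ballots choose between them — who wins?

Edmonton

Round 1 first-place votes: Denver 6, Chicago 9, Boston 12, Edmonton 10. Boston and Edmonton advance.
Runoff: Boston is ranked above Edmonton on 18 ballots, Edmonton above Boston on 19.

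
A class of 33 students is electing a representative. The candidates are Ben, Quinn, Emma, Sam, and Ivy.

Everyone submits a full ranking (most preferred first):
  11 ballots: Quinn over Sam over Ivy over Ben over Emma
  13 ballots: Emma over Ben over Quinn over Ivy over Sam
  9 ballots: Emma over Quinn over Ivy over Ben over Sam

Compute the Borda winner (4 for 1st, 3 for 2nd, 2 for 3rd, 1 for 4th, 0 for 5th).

Ben: 11×1 + 13×3 + 9×1 = 59
Quinn: 11×4 + 13×2 + 9×3 = 97
Emma: 11×0 + 13×4 + 9×4 = 88
Sam: 11×3 + 13×0 + 9×0 = 33
Ivy: 11×2 + 13×1 + 9×2 = 53

Quinn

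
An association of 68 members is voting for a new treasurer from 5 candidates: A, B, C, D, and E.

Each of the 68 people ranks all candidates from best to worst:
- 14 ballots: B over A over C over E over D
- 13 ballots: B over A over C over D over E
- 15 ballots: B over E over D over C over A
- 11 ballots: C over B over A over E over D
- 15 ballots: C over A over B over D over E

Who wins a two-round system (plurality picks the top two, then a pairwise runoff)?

Round 1 first-place votes: A 0, B 42, C 26, D 0, E 0. B and C advance.
Runoff: B is ranked above C on 42 ballots, C above B on 26.

B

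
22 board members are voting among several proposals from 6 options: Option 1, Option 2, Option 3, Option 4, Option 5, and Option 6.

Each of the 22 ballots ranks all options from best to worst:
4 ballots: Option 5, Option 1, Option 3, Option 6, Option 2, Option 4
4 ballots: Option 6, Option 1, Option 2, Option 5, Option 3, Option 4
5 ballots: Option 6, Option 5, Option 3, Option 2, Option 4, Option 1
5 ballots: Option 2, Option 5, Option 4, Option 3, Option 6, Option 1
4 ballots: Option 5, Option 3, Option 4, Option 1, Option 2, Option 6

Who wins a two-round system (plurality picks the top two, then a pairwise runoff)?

Round 1 first-place votes: Option 1 0, Option 2 5, Option 3 0, Option 4 0, Option 5 8, Option 6 9. Option 6 and Option 5 advance.
Runoff: Option 6 is ranked above Option 5 on 9 ballots, Option 5 above Option 6 on 13.

Option 5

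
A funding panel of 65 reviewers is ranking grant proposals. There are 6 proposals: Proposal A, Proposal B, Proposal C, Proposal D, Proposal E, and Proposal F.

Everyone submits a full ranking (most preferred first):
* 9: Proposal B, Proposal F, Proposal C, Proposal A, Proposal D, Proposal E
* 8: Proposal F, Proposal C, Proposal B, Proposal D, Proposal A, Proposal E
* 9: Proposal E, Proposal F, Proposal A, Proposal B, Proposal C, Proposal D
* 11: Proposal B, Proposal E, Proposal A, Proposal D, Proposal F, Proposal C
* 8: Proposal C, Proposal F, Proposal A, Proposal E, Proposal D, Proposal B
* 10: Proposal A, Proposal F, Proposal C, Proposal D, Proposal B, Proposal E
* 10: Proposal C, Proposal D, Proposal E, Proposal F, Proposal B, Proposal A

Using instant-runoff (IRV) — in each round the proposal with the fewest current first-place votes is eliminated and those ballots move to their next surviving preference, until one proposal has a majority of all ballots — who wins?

Round 1: Proposal A 10, Proposal B 20, Proposal C 18, Proposal D 0, Proposal E 9, Proposal F 8. Proposal D eliminated.
Round 2: Proposal A 10, Proposal B 20, Proposal C 18, Proposal E 9, Proposal F 8. Proposal F eliminated.
Round 3: Proposal A 10, Proposal B 20, Proposal C 26, Proposal E 9. Proposal E eliminated.
Round 4: Proposal A 19, Proposal B 20, Proposal C 26. Proposal A eliminated.
Round 5: Proposal B 29, Proposal C 36. Proposal C has a majority (≥33).

Proposal C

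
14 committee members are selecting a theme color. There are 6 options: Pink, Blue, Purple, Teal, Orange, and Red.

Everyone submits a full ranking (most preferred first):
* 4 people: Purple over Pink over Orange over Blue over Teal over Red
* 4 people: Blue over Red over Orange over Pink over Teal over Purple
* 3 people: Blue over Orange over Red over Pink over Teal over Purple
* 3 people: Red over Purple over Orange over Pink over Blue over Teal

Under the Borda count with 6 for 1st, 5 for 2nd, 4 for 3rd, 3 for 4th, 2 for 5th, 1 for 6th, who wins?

Pink: 4×5 + 4×3 + 3×3 + 3×3 = 50
Blue: 4×3 + 4×6 + 3×6 + 3×2 = 60
Purple: 4×6 + 4×1 + 3×1 + 3×5 = 46
Teal: 4×2 + 4×2 + 3×2 + 3×1 = 25
Orange: 4×4 + 4×4 + 3×5 + 3×4 = 59
Red: 4×1 + 4×5 + 3×4 + 3×6 = 54

Blue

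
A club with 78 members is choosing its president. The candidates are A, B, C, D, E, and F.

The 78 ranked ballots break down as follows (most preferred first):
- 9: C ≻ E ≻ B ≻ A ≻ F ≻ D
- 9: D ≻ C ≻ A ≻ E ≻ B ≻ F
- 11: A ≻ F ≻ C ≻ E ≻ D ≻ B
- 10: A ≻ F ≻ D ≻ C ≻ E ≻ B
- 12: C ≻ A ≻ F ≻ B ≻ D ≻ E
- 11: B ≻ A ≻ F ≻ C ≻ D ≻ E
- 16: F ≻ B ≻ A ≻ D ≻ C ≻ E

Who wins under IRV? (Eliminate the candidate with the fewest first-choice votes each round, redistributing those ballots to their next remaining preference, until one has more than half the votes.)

A

Round 1: A 21, B 11, C 21, D 9, E 0, F 16. E eliminated.
Round 2: A 21, B 11, C 21, D 9, F 16. D eliminated.
Round 3: A 21, B 11, C 30, F 16. B eliminated.
Round 4: A 32, C 30, F 16. F eliminated.
Round 5: A 48, C 30. A has a majority (≥40).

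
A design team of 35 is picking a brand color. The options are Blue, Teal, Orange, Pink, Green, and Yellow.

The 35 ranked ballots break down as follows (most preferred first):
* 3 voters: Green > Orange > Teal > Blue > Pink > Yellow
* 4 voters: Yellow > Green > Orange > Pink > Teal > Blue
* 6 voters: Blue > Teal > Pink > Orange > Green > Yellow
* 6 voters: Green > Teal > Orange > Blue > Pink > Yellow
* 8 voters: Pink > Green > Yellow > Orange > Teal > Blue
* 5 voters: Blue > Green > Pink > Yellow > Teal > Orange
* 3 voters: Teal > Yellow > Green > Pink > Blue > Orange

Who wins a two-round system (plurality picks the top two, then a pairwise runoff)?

Round 1 first-place votes: Blue 11, Teal 3, Orange 0, Pink 8, Green 9, Yellow 4. Blue and Green advance.
Runoff: Blue is ranked above Green on 11 ballots, Green above Blue on 24.

Green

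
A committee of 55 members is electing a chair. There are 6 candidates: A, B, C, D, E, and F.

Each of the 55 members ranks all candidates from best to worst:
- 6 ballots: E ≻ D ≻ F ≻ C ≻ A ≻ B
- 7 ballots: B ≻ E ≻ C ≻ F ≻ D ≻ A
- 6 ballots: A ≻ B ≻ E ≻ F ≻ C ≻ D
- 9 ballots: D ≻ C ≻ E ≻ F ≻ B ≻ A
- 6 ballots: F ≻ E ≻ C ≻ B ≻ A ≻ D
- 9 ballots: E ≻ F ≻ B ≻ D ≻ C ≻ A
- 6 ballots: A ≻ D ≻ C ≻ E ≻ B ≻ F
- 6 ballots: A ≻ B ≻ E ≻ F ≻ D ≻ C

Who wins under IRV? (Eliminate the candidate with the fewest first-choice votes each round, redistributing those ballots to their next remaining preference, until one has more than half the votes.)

Round 1: A 18, B 7, C 0, D 9, E 15, F 6. C eliminated.
Round 2: A 18, B 7, D 9, E 15, F 6. F eliminated.
Round 3: A 18, B 7, D 9, E 21. B eliminated.
Round 4: A 18, D 9, E 28. E has a majority (≥28).

E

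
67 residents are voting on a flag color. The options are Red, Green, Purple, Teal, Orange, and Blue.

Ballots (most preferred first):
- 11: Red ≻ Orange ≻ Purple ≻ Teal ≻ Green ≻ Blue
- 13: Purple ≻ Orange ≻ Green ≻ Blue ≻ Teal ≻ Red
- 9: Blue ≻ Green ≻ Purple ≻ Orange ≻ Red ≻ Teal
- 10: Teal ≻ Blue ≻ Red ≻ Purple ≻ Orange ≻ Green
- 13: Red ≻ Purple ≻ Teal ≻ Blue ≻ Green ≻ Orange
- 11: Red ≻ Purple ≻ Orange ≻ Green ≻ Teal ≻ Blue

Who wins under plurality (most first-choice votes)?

Red

First-place votes: Red 35, Green 0, Purple 13, Teal 10, Orange 0, Blue 9.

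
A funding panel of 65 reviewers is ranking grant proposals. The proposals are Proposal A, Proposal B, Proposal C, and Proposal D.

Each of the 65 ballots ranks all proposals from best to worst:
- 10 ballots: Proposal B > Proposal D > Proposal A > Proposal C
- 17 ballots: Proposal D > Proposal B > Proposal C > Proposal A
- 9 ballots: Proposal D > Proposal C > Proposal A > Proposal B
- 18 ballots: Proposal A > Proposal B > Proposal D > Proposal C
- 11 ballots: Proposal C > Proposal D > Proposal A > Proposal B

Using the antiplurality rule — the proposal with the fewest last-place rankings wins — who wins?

Proposal D

Last-place votes: Proposal A 17, Proposal B 20, Proposal C 28, Proposal D 0.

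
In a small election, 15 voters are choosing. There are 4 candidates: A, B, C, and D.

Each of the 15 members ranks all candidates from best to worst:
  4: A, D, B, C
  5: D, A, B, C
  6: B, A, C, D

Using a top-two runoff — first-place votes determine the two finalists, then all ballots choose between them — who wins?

Round 1 first-place votes: A 4, B 6, C 0, D 5. B and D advance.
Runoff: B is ranked above D on 6 ballots, D above B on 9.

D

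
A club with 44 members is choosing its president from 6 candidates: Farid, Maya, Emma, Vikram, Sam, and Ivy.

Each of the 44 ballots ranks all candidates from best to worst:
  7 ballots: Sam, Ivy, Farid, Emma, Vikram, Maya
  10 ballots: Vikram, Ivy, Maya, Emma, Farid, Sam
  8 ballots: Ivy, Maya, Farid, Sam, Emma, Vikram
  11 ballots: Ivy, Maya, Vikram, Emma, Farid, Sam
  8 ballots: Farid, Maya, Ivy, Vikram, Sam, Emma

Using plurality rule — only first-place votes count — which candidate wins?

Ivy

First-place votes: Farid 8, Maya 0, Emma 0, Vikram 10, Sam 7, Ivy 19.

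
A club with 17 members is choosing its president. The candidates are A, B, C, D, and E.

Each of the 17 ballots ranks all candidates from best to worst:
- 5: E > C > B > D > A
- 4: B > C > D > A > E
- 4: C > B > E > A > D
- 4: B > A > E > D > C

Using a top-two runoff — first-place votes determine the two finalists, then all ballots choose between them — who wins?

Round 1 first-place votes: A 0, B 8, C 4, D 0, E 5. B and E advance.
Runoff: B is ranked above E on 12 ballots, E above B on 5.

B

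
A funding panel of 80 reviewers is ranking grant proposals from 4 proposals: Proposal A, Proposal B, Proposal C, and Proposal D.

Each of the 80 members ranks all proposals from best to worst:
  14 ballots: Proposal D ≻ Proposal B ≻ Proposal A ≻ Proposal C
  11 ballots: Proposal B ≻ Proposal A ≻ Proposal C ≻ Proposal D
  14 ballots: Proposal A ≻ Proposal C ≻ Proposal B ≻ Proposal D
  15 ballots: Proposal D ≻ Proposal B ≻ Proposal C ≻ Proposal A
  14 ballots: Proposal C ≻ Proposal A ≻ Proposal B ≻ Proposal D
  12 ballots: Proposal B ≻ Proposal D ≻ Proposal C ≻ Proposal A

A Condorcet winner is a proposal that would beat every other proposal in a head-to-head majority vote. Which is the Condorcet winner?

Proposal B

Proposal B vs Proposal A: 52–28
Proposal B vs Proposal C: 52–28
Proposal B vs Proposal D: 51–29
Proposal B beats every other proposal.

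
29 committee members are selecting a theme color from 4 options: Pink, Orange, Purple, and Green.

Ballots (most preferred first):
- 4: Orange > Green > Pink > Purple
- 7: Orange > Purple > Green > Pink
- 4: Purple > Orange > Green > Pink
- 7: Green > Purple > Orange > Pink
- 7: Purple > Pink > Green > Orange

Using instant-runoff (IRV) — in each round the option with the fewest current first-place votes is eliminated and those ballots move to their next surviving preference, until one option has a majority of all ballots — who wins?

Round 1: Pink 0, Orange 11, Purple 11, Green 7. Pink eliminated.
Round 2: Orange 11, Purple 11, Green 7. Green eliminated.
Round 3: Orange 11, Purple 18. Purple has a majority (≥15).

Purple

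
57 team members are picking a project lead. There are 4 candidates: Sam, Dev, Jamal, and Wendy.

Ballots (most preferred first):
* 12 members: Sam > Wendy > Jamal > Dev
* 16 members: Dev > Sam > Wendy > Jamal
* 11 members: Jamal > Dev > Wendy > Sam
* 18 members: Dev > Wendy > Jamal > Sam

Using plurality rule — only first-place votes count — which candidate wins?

First-place votes: Sam 12, Dev 34, Jamal 11, Wendy 0.

Dev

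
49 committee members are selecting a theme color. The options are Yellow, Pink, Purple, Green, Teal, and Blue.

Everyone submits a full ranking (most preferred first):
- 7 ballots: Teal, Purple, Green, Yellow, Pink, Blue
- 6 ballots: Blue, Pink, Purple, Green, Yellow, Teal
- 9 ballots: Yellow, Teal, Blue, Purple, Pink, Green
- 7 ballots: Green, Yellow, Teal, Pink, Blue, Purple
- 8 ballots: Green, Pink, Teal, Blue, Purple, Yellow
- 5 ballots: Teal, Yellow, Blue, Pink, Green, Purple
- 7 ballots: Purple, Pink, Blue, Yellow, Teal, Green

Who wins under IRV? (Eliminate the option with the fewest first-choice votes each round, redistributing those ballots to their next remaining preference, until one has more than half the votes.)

Round 1: Yellow 9, Pink 0, Purple 7, Green 15, Teal 12, Blue 6. Pink eliminated.
Round 2: Yellow 9, Purple 7, Green 15, Teal 12, Blue 6. Blue eliminated.
Round 3: Yellow 9, Purple 13, Green 15, Teal 12. Yellow eliminated.
Round 4: Purple 13, Green 15, Teal 21. Purple eliminated.
Round 5: Green 21, Teal 28. Teal has a majority (≥25).

Teal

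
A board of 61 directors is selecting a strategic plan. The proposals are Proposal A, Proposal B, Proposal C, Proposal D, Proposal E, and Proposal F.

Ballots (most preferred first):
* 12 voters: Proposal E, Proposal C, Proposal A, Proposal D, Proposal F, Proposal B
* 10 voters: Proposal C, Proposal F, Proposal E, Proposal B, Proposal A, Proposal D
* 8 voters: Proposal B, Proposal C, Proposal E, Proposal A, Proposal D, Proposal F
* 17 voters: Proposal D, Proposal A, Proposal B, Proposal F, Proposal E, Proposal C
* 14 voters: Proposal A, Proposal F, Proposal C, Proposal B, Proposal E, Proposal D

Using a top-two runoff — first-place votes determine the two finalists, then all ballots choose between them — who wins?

Proposal A

Round 1 first-place votes: Proposal A 14, Proposal B 8, Proposal C 10, Proposal D 17, Proposal E 12, Proposal F 0. Proposal D and Proposal A advance.
Runoff: Proposal D is ranked above Proposal A on 17 ballots, Proposal A above Proposal D on 44.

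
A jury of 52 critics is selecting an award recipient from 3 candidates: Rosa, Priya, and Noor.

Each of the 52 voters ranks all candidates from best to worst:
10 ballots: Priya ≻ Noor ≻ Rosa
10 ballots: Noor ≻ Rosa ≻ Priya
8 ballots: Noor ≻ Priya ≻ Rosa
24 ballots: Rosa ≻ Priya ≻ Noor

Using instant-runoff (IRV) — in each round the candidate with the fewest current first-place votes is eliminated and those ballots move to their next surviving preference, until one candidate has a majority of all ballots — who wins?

Noor

Round 1: Rosa 24, Priya 10, Noor 18. Priya eliminated.
Round 2: Rosa 24, Noor 28. Noor has a majority (≥27).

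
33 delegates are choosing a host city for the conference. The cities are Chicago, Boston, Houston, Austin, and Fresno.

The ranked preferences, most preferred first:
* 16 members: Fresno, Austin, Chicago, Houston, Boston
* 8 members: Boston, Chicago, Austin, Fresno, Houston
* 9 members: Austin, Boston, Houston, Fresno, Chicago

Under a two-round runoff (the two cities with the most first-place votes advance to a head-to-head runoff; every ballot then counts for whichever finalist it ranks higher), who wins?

Austin

Round 1 first-place votes: Chicago 0, Boston 8, Houston 0, Austin 9, Fresno 16. Fresno and Austin advance.
Runoff: Fresno is ranked above Austin on 16 ballots, Austin above Fresno on 17.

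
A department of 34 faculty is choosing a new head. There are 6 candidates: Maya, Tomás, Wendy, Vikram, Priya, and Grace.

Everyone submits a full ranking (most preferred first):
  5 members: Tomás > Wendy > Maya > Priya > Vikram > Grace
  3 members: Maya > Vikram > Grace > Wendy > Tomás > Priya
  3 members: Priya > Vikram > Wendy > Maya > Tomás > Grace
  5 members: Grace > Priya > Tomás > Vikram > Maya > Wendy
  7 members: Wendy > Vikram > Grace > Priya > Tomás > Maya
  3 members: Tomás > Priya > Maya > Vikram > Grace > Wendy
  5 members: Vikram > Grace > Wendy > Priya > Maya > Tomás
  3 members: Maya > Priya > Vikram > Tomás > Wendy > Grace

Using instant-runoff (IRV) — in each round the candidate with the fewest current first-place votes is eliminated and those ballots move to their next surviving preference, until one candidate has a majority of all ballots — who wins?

Vikram

Round 1: Maya 6, Tomás 8, Wendy 7, Vikram 5, Priya 3, Grace 5. Priya eliminated.
Round 2: Maya 6, Tomás 8, Wendy 7, Vikram 8, Grace 5. Grace eliminated.
Round 3: Maya 6, Tomás 13, Wendy 7, Vikram 8. Maya eliminated.
Round 4: Tomás 13, Wendy 7, Vikram 14. Wendy eliminated.
Round 5: Tomás 13, Vikram 21. Vikram has a majority (≥18).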